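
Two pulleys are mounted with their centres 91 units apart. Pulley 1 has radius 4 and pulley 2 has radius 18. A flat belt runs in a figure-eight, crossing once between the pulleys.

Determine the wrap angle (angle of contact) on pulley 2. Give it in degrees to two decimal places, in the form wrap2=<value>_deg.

wrap2=207.98_deg

crossed belt: β = asin((r1+r2)/C) = asin(22/91) = 13.9903°
wrap1 = wrap2 = π + 2β = 207.9807°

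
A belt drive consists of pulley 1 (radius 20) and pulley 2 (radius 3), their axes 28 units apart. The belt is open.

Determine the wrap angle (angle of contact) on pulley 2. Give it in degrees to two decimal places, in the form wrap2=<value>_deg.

open belt: β = asin((r2−r1)/C) = asin(-17/28) = -37.3832°
wrap1 = π − 2β = 254.7664°
wrap2 = π + 2β = 105.2336°

wrap2=105.23_deg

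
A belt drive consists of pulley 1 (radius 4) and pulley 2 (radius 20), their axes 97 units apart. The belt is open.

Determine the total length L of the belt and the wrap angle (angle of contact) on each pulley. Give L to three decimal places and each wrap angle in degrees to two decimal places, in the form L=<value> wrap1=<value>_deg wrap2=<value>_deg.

open belt: β = asin((r2−r1)/C) = asin(16/97) = 9.4942°
wrap1 = π − 2β = 161.0115°
wrap2 = π + 2β = 198.9885°
tangent length = C·cosβ = 95.6713
L = r1·wrap1 + r2·wrap2 + 2·C·cosβ = 4·2.8102 + 20·3.4730 + 2·95.6713 = 272.0434

L=272.043 wrap1=161.01_deg wrap2=198.99_deg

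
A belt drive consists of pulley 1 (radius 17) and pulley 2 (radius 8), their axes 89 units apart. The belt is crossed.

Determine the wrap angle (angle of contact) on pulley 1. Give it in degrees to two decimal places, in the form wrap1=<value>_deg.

wrap1=212.63_deg

crossed belt: β = asin((r1+r2)/C) = asin(25/89) = 16.3139°
wrap1 = wrap2 = π + 2β = 212.6277°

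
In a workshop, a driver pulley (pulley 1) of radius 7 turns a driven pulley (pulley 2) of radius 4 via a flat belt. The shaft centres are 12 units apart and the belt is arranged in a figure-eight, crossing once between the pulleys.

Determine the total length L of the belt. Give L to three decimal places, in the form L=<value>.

L=69.662

crossed belt: β = asin((r1+r2)/C) = asin(11/12) = 66.4435°
wrap1 = wrap2 = π + 2β = 312.8871°
tangent length = C·cosβ = 4.7958
L = (r1+r2)·wrap + 2·C·cosβ = 11·5.4609 + 2·4.7958 = 69.6617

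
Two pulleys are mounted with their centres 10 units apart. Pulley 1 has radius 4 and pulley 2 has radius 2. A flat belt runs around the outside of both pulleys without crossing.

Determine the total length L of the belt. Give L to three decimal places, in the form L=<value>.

open belt: β = asin((r2−r1)/C) = asin(-2/10) = -11.5370°
wrap1 = π − 2β = 203.0739°
wrap2 = π + 2β = 156.9261°
tangent length = C·cosβ = 9.7980
L = r1·wrap1 + r2·wrap2 + 2·C·cosβ = 4·3.5443 + 2·2.7389 + 2·9.7980 = 39.2509

L=39.251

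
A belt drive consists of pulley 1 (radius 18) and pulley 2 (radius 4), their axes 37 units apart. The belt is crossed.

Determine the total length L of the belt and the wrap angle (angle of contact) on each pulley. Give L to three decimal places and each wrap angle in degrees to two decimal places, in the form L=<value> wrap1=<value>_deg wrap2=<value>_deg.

crossed belt: β = asin((r1+r2)/C) = asin(22/37) = 36.4837°
wrap1 = wrap2 = π + 2β = 252.9675°
tangent length = C·cosβ = 29.7489
L = (r1+r2)·wrap + 2·C·cosβ = 22·4.4151 + 2·29.7489 = 156.6304

L=156.630 wrap1=252.97_deg wrap2=252.97_deg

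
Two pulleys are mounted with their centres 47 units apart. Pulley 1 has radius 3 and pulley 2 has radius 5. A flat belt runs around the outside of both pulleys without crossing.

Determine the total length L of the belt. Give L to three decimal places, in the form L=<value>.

open belt: β = asin((r2−r1)/C) = asin(2/47) = 2.4389°
wrap1 = π − 2β = 175.1223°
wrap2 = π + 2β = 184.8777°
tangent length = C·cosβ = 46.9574
L = r1·wrap1 + r2·wrap2 + 2·C·cosβ = 3·3.0565 + 5·3.2267 + 2·46.9574 = 119.2179

L=119.218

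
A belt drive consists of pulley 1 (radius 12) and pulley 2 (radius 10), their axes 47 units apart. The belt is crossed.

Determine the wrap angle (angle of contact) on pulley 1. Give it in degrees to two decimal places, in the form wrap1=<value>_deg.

wrap1=235.82_deg

crossed belt: β = asin((r1+r2)/C) = asin(22/47) = 27.9101°
wrap1 = wrap2 = π + 2β = 235.8201°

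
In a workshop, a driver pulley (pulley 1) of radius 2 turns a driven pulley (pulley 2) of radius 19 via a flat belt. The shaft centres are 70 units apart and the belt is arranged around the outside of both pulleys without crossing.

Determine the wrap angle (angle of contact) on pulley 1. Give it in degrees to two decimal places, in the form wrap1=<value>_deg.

wrap1=151.89_deg

open belt: β = asin((r2−r1)/C) = asin(17/70) = 14.0552°
wrap1 = π − 2β = 151.8895°
wrap2 = π + 2β = 208.1105°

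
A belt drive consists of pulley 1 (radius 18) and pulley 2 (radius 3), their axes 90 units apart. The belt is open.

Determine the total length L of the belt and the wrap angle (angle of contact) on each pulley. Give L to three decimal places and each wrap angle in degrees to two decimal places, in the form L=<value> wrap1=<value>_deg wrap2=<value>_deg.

open belt: β = asin((r2−r1)/C) = asin(-15/90) = -9.5941°
wrap1 = π − 2β = 199.1881°
wrap2 = π + 2β = 160.8119°
tangent length = C·cosβ = 88.7412
L = r1·wrap1 + r2·wrap2 + 2·C·cosβ = 18·3.4765 + 3·2.8067 + 2·88.7412 = 248.4793

L=248.479 wrap1=199.19_deg wrap2=160.81_deg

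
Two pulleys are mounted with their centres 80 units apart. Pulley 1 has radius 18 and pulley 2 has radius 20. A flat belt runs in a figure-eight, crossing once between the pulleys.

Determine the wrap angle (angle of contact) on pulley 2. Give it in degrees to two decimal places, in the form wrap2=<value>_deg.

wrap2=236.72_deg

crossed belt: β = asin((r1+r2)/C) = asin(38/80) = 28.3594°
wrap1 = wrap2 = π + 2β = 236.7187°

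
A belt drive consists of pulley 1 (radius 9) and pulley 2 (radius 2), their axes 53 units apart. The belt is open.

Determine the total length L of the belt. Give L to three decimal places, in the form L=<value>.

open belt: β = asin((r2−r1)/C) = asin(-7/53) = -7.5895°
wrap1 = π − 2β = 195.1791°
wrap2 = π + 2β = 164.8209°
tangent length = C·cosβ = 52.5357
L = r1·wrap1 + r2·wrap2 + 2·C·cosβ = 9·3.4065 + 2·2.8767 + 2·52.5357 = 141.4834

L=141.483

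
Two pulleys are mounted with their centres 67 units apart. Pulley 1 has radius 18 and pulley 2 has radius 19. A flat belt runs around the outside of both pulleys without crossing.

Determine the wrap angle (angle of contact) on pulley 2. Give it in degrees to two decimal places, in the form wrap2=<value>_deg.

open belt: β = asin((r2−r1)/C) = asin(1/67) = 0.8552°
wrap1 = π − 2β = 178.2896°
wrap2 = π + 2β = 181.7104°

wrap2=181.71_deg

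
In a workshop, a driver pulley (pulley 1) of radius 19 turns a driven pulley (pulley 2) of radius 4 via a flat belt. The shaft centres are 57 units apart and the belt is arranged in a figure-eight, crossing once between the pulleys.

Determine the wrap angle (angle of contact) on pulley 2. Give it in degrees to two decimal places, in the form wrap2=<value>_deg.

crossed belt: β = asin((r1+r2)/C) = asin(23/57) = 23.7977°
wrap1 = wrap2 = π + 2β = 227.5954°

wrap2=227.60_deg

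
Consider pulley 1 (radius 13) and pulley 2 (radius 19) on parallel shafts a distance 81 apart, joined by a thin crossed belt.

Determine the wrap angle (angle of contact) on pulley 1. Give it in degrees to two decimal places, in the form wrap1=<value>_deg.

wrap1=226.54_deg

crossed belt: β = asin((r1+r2)/C) = asin(32/81) = 23.2698°
wrap1 = wrap2 = π + 2β = 226.5396°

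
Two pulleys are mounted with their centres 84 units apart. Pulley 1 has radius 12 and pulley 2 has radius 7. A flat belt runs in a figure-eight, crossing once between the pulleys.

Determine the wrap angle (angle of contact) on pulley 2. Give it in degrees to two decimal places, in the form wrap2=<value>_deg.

wrap2=206.15_deg

crossed belt: β = asin((r1+r2)/C) = asin(19/84) = 13.0729°
wrap1 = wrap2 = π + 2β = 206.1458°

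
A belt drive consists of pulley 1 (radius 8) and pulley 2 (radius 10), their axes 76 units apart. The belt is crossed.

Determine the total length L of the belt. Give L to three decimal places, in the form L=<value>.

crossed belt: β = asin((r1+r2)/C) = asin(18/76) = 13.7002°
wrap1 = wrap2 = π + 2β = 207.4005°
tangent length = C·cosβ = 73.8377
L = (r1+r2)·wrap + 2·C·cosβ = 18·3.6198 + 2·73.8377 = 212.8321

L=212.832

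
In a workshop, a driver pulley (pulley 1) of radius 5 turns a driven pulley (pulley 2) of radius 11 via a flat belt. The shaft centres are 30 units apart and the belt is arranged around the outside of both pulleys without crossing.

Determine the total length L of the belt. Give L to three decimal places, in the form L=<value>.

L=111.470

open belt: β = asin((r2−r1)/C) = asin(6/30) = 11.5370°
wrap1 = π − 2β = 156.9261°
wrap2 = π + 2β = 203.0739°
tangent length = C·cosβ = 29.3939
L = r1·wrap1 + r2·wrap2 + 2·C·cosβ = 5·2.7389 + 11·3.5443 + 2·29.3939 = 111.4695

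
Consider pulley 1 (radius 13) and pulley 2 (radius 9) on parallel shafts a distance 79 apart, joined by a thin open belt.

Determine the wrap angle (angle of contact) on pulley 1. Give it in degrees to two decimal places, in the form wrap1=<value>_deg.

open belt: β = asin((r2−r1)/C) = asin(-4/79) = -2.9023°
wrap1 = π − 2β = 185.8046°
wrap2 = π + 2β = 174.1954°

wrap1=185.80_deg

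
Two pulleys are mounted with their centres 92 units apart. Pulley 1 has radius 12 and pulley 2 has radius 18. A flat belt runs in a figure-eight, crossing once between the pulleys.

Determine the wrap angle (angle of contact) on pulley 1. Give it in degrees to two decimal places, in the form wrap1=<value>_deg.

wrap1=218.06_deg

crossed belt: β = asin((r1+r2)/C) = asin(30/92) = 19.0314°
wrap1 = wrap2 = π + 2β = 218.0629°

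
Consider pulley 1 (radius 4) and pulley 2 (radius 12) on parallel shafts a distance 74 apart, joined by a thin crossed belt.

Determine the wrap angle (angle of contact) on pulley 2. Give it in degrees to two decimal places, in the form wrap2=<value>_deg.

wrap2=204.97_deg

crossed belt: β = asin((r1+r2)/C) = asin(16/74) = 12.4869°
wrap1 = wrap2 = π + 2β = 204.9738°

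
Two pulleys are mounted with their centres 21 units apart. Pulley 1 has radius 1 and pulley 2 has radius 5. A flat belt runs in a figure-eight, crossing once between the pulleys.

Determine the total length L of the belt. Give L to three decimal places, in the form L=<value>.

crossed belt: β = asin((r1+r2)/C) = asin(6/21) = 16.6015°
wrap1 = wrap2 = π + 2β = 213.2031°
tangent length = C·cosβ = 20.1246
L = (r1+r2)·wrap + 2·C·cosβ = 6·3.7211 + 2·20.1246 = 62.5758

L=62.576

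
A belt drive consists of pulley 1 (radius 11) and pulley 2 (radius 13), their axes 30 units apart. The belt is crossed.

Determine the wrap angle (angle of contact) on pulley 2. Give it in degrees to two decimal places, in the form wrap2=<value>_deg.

crossed belt: β = asin((r1+r2)/C) = asin(24/30) = 53.1301°
wrap1 = wrap2 = π + 2β = 286.2602°

wrap2=286.26_deg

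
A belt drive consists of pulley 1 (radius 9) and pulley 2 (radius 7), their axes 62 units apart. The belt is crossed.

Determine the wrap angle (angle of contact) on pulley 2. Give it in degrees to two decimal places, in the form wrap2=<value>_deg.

wrap2=209.91_deg

crossed belt: β = asin((r1+r2)/C) = asin(16/62) = 14.9552°
wrap1 = wrap2 = π + 2β = 209.9105°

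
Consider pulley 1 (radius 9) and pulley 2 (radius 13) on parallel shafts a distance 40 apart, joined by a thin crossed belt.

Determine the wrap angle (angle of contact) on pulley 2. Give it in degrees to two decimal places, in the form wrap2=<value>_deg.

wrap2=246.73_deg

crossed belt: β = asin((r1+r2)/C) = asin(22/40) = 33.3670°
wrap1 = wrap2 = π + 2β = 246.7340°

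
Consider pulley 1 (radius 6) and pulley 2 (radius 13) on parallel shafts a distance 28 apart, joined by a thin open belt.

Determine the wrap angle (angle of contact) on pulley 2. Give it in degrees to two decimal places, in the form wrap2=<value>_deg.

open belt: β = asin((r2−r1)/C) = asin(7/28) = 14.4775°
wrap1 = π − 2β = 151.0450°
wrap2 = π + 2β = 208.9550°

wrap2=208.96_deg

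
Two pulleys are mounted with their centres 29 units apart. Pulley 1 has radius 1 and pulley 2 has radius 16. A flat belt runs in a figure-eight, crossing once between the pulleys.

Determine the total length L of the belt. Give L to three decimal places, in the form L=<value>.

L=121.693

crossed belt: β = asin((r1+r2)/C) = asin(17/29) = 35.8883°
wrap1 = wrap2 = π + 2β = 251.7766°
tangent length = C·cosβ = 23.4947
L = (r1+r2)·wrap + 2·C·cosβ = 17·4.3943 + 2·23.4947 = 121.6930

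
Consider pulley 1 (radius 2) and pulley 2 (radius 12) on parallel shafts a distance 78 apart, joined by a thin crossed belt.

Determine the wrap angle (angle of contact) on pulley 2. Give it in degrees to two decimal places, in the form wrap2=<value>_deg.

wrap2=200.68_deg

crossed belt: β = asin((r1+r2)/C) = asin(14/78) = 10.3399°
wrap1 = wrap2 = π + 2β = 200.6798°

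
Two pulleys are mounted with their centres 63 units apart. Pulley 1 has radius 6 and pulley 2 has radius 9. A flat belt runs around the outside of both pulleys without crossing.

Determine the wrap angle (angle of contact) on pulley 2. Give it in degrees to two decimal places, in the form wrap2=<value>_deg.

open belt: β = asin((r2−r1)/C) = asin(3/63) = 2.7294°
wrap1 = π − 2β = 174.5412°
wrap2 = π + 2β = 185.4588°

wrap2=185.46_deg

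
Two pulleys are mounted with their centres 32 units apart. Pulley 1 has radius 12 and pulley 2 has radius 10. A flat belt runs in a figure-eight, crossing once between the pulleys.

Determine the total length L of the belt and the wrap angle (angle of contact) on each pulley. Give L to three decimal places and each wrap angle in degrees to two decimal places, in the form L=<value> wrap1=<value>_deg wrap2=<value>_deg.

L=148.945 wrap1=266.87_deg wrap2=266.87_deg

crossed belt: β = asin((r1+r2)/C) = asin(22/32) = 43.4325°
wrap1 = wrap2 = π + 2β = 266.8651°
tangent length = C·cosβ = 23.2379
L = (r1+r2)·wrap + 2·C·cosβ = 22·4.6577 + 2·23.2379 = 148.9446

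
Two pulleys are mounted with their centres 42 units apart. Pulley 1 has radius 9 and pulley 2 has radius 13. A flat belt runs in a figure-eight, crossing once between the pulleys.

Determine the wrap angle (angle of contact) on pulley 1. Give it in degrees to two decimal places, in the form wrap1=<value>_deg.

wrap1=243.18_deg

crossed belt: β = asin((r1+r2)/C) = asin(22/42) = 31.5881°
wrap1 = wrap2 = π + 2β = 243.1763°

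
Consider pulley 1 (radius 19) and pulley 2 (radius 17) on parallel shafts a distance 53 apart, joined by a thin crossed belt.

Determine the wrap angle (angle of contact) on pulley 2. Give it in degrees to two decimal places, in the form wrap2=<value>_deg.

wrap2=265.57_deg

crossed belt: β = asin((r1+r2)/C) = asin(36/53) = 42.7847°
wrap1 = wrap2 = π + 2β = 265.5694°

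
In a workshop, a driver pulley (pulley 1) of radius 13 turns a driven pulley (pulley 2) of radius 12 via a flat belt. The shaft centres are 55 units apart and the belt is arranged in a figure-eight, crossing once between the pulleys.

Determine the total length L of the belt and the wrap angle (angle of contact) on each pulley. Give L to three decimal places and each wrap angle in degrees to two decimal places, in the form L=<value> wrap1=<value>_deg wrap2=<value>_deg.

L=200.112 wrap1=234.07_deg wrap2=234.07_deg

crossed belt: β = asin((r1+r2)/C) = asin(25/55) = 27.0357°
wrap1 = wrap2 = π + 2β = 234.0714°
tangent length = C·cosβ = 48.9898
L = (r1+r2)·wrap + 2·C·cosβ = 25·4.0853 + 2·48.9898 = 200.1125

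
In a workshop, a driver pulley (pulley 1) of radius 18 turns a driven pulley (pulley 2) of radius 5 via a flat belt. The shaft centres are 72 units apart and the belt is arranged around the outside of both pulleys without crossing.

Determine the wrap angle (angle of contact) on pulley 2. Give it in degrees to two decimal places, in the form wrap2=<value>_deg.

open belt: β = asin((r2−r1)/C) = asin(-13/72) = -10.4021°
wrap1 = π − 2β = 200.8042°
wrap2 = π + 2β = 159.1958°

wrap2=159.20_deg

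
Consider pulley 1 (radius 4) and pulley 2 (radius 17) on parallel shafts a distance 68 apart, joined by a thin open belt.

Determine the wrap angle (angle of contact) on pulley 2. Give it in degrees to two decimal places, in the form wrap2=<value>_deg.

wrap2=202.04_deg

open belt: β = asin((r2−r1)/C) = asin(13/68) = 11.0214°
wrap1 = π − 2β = 157.9571°
wrap2 = π + 2β = 202.0429°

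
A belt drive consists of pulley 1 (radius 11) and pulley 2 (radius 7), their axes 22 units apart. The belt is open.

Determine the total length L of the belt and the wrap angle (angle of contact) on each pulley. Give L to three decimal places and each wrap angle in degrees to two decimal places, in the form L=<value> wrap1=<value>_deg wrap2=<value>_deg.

L=101.278 wrap1=200.95_deg wrap2=159.05_deg

open belt: β = asin((r2−r1)/C) = asin(-4/22) = -10.4757°
wrap1 = π − 2β = 200.9514°
wrap2 = π + 2β = 159.0486°
tangent length = C·cosβ = 21.6333
L = r1·wrap1 + r2·wrap2 + 2·C·cosβ = 11·3.5073 + 7·2.7759 + 2·21.6333 = 101.2780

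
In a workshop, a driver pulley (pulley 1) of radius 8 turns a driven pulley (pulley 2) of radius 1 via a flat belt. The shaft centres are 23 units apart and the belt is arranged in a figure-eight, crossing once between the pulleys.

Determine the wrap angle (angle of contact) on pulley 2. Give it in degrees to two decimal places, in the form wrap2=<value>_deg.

wrap2=226.07_deg

crossed belt: β = asin((r1+r2)/C) = asin(9/23) = 23.0357°
wrap1 = wrap2 = π + 2β = 226.0714°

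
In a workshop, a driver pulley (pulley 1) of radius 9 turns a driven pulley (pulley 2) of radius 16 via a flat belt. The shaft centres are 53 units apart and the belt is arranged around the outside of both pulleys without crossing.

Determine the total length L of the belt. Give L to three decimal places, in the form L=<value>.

open belt: β = asin((r2−r1)/C) = asin(7/53) = 7.5895°
wrap1 = π − 2β = 164.8209°
wrap2 = π + 2β = 195.1791°
tangent length = C·cosβ = 52.5357
L = r1·wrap1 + r2·wrap2 + 2·C·cosβ = 9·2.8767 + 16·3.4065 + 2·52.5357 = 185.4657

L=185.466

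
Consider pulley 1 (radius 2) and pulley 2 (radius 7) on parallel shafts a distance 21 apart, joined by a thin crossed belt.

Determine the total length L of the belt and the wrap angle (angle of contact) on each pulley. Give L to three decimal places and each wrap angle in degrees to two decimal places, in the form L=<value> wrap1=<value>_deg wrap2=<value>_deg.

crossed belt: β = asin((r1+r2)/C) = asin(9/21) = 25.3769°
wrap1 = wrap2 = π + 2β = 230.7539°
tangent length = C·cosβ = 18.9737
L = (r1+r2)·wrap + 2·C·cosβ = 9·4.0274 + 2·18.9737 = 74.1941

L=74.194 wrap1=230.75_deg wrap2=230.75_deg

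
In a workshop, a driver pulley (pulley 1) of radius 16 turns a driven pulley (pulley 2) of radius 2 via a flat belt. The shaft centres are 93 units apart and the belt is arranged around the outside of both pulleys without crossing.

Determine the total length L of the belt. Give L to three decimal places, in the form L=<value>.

open belt: β = asin((r2−r1)/C) = asin(-14/93) = -8.6581°
wrap1 = π − 2β = 197.3162°
wrap2 = π + 2β = 162.6838°
tangent length = C·cosβ = 91.9402
L = r1·wrap1 + r2·wrap2 + 2·C·cosβ = 16·3.4438 + 2·2.8394 + 2·91.9402 = 244.6602

L=244.660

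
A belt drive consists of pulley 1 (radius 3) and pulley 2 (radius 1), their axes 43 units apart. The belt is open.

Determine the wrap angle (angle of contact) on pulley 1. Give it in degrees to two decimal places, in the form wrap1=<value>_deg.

open belt: β = asin((r2−r1)/C) = asin(-2/43) = -2.6659°
wrap1 = π − 2β = 185.3318°
wrap2 = π + 2β = 174.6682°

wrap1=185.33_deg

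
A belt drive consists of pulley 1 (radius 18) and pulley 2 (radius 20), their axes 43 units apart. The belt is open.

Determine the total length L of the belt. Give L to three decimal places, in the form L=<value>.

L=205.474

open belt: β = asin((r2−r1)/C) = asin(2/43) = 2.6659°
wrap1 = π − 2β = 174.6682°
wrap2 = π + 2β = 185.3318°
tangent length = C·cosβ = 42.9535
L = r1·wrap1 + r2·wrap2 + 2·C·cosβ = 18·3.0485 + 20·3.2346 + 2·42.9535 = 205.4736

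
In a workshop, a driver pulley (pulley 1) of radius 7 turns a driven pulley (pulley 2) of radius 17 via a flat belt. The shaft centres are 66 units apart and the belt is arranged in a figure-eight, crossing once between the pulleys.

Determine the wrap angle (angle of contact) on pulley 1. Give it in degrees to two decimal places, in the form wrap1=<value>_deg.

crossed belt: β = asin((r1+r2)/C) = asin(24/66) = 21.3237°
wrap1 = wrap2 = π + 2β = 222.6474°

wrap1=222.65_deg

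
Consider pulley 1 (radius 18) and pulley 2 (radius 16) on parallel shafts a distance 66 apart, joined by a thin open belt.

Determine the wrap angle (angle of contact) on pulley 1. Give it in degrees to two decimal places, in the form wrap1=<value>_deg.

open belt: β = asin((r2−r1)/C) = asin(-2/66) = -1.7365°
wrap1 = π − 2β = 183.4730°
wrap2 = π + 2β = 176.5270°

wrap1=183.47_deg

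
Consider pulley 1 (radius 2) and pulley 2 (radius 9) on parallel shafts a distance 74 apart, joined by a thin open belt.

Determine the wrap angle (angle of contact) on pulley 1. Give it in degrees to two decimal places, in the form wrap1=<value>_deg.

wrap1=169.14_deg

open belt: β = asin((r2−r1)/C) = asin(7/74) = 5.4280°
wrap1 = π − 2β = 169.1440°
wrap2 = π + 2β = 190.8560°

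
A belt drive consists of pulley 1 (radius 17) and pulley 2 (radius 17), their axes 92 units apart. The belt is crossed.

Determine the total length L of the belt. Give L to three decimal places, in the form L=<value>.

L=303.529

crossed belt: β = asin((r1+r2)/C) = asin(34/92) = 21.6888°
wrap1 = wrap2 = π + 2β = 223.3776°
tangent length = C·cosβ = 85.4868
L = (r1+r2)·wrap + 2·C·cosβ = 34·3.8987 + 2·85.4868 = 303.5286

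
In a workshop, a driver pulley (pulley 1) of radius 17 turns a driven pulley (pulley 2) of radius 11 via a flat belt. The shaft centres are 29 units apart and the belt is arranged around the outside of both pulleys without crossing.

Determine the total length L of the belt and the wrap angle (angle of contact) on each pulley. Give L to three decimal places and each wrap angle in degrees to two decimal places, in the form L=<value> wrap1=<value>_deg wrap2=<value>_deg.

open belt: β = asin((r2−r1)/C) = asin(-6/29) = -11.9405°
wrap1 = π − 2β = 203.8811°
wrap2 = π + 2β = 156.1189°
tangent length = C·cosβ = 28.3725
L = r1·wrap1 + r2·wrap2 + 2·C·cosβ = 17·3.5584 + 11·2.7248 + 2·28.3725 = 147.2105

L=147.210 wrap1=203.88_deg wrap2=156.12_deg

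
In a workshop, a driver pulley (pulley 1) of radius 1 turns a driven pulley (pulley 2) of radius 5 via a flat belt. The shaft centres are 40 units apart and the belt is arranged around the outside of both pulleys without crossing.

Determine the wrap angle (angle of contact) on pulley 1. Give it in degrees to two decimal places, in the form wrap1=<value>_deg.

open belt: β = asin((r2−r1)/C) = asin(4/40) = 5.7392°
wrap1 = π − 2β = 168.5217°
wrap2 = π + 2β = 191.4783°

wrap1=168.52_deg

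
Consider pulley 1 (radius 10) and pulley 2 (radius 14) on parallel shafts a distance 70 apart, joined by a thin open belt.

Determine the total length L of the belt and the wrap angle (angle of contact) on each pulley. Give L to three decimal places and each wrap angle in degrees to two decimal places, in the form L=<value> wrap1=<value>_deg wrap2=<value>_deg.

L=215.627 wrap1=173.45_deg wrap2=186.55_deg

open belt: β = asin((r2−r1)/C) = asin(4/70) = 3.2758°
wrap1 = π − 2β = 173.4483°
wrap2 = π + 2β = 186.5517°
tangent length = C·cosβ = 69.8856
L = r1·wrap1 + r2·wrap2 + 2·C·cosβ = 10·3.0272 + 14·3.2559 + 2·69.8856 = 215.6269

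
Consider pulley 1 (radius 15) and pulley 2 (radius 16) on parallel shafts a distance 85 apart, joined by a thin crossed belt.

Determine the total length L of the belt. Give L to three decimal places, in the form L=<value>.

L=278.826

crossed belt: β = asin((r1+r2)/C) = asin(31/85) = 21.3895°
wrap1 = wrap2 = π + 2β = 222.7790°
tangent length = C·cosβ = 79.1454
L = (r1+r2)·wrap + 2·C·cosβ = 31·3.8882 + 2·79.1454 = 278.8259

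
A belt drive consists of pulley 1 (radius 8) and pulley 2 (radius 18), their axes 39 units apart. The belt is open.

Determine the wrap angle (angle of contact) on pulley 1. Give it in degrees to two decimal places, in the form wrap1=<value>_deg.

wrap1=150.29_deg

open belt: β = asin((r2−r1)/C) = asin(10/39) = 14.8572°
wrap1 = π − 2β = 150.2857°
wrap2 = π + 2β = 209.7143°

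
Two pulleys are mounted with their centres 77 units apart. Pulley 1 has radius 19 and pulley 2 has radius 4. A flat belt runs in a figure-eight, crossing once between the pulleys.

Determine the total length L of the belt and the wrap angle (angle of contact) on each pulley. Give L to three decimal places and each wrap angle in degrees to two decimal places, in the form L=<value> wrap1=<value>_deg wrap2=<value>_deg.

L=233.179 wrap1=214.76_deg wrap2=214.76_deg

crossed belt: β = asin((r1+r2)/C) = asin(23/77) = 17.3796°
wrap1 = wrap2 = π + 2β = 214.7592°
tangent length = C·cosβ = 73.4847
L = (r1+r2)·wrap + 2·C·cosβ = 23·3.7483 + 2·73.4847 = 233.1793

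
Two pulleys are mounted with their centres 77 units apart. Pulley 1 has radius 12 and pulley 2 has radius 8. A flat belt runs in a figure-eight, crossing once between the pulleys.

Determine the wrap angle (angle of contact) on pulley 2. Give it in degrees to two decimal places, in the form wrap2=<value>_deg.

crossed belt: β = asin((r1+r2)/C) = asin(20/77) = 15.0547°
wrap1 = wrap2 = π + 2β = 210.1093°

wrap2=210.11_deg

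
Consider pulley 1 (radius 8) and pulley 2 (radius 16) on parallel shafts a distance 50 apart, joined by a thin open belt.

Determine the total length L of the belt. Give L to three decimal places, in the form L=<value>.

L=176.681

open belt: β = asin((r2−r1)/C) = asin(8/50) = 9.2069°
wrap1 = π − 2β = 161.5862°
wrap2 = π + 2β = 198.4138°
tangent length = C·cosβ = 49.3559
L = r1·wrap1 + r2·wrap2 + 2·C·cosβ = 8·2.8202 + 16·3.4630 + 2·49.3559 = 176.6810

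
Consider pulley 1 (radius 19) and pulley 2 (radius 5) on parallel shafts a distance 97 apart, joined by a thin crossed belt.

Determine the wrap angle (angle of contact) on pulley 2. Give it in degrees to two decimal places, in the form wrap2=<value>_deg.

crossed belt: β = asin((r1+r2)/C) = asin(24/97) = 14.3251°
wrap1 = wrap2 = π + 2β = 208.6501°

wrap2=208.65_deg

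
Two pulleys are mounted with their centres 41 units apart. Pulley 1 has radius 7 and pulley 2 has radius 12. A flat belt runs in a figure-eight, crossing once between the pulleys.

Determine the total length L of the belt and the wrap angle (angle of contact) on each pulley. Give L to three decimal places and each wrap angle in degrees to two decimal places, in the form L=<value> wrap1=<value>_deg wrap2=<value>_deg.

L=150.664 wrap1=235.22_deg wrap2=235.22_deg

crossed belt: β = asin((r1+r2)/C) = asin(19/41) = 27.6077°
wrap1 = wrap2 = π + 2β = 235.2153°
tangent length = C·cosβ = 36.3318
L = (r1+r2)·wrap + 2·C·cosβ = 19·4.1053 + 2·36.3318 = 150.6640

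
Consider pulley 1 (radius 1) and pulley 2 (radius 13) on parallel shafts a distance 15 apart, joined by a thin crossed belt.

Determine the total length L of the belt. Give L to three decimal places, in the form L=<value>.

L=88.453

crossed belt: β = asin((r1+r2)/C) = asin(14/15) = 68.9605°
wrap1 = wrap2 = π + 2β = 317.9211°
tangent length = C·cosβ = 5.3852
L = (r1+r2)·wrap + 2·C·cosβ = 14·5.5488 + 2·5.3852 = 88.4531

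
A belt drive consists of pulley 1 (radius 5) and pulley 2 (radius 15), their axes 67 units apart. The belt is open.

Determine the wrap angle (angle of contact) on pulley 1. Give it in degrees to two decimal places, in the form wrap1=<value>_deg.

wrap1=162.83_deg

open belt: β = asin((r2−r1)/C) = asin(10/67) = 8.5837°
wrap1 = π − 2β = 162.8326°
wrap2 = π + 2β = 197.1674°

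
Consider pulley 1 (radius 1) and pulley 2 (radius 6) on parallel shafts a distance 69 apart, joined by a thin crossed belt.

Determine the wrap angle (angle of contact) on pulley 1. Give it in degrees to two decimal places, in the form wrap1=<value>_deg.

wrap1=191.65_deg

crossed belt: β = asin((r1+r2)/C) = asin(7/69) = 5.8226°
wrap1 = wrap2 = π + 2β = 191.6453°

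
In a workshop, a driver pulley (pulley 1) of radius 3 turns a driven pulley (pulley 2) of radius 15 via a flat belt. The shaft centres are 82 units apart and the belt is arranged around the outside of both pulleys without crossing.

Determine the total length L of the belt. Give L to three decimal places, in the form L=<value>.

open belt: β = asin((r2−r1)/C) = asin(12/82) = 8.4150°
wrap1 = π − 2β = 163.1701°
wrap2 = π + 2β = 196.8299°
tangent length = C·cosβ = 81.1172
L = r1·wrap1 + r2·wrap2 + 2·C·cosβ = 3·2.8479 + 15·3.4353 + 2·81.1172 = 222.3079

L=222.308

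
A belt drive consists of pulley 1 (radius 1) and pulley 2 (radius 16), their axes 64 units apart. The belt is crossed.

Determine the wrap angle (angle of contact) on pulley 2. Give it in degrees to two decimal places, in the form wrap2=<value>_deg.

crossed belt: β = asin((r1+r2)/C) = asin(17/64) = 15.4041°
wrap1 = wrap2 = π + 2β = 210.8082°

wrap2=210.81_deg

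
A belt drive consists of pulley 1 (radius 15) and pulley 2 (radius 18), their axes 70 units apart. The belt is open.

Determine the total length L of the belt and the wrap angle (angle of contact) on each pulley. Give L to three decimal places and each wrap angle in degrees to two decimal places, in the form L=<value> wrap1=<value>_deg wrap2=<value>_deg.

L=243.801 wrap1=175.09_deg wrap2=184.91_deg

open belt: β = asin((r2−r1)/C) = asin(3/70) = 2.4563°
wrap1 = π − 2β = 175.0874°
wrap2 = π + 2β = 184.9126°
tangent length = C·cosβ = 69.9357
L = r1·wrap1 + r2·wrap2 + 2·C·cosβ = 15·3.0559 + 18·3.2273 + 2·69.9357 = 243.8011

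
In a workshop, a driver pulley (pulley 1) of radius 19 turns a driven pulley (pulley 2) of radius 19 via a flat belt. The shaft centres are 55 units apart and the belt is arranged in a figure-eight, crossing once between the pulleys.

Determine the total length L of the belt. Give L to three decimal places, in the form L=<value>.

L=256.873

crossed belt: β = asin((r1+r2)/C) = asin(38/55) = 43.7021°
wrap1 = wrap2 = π + 2β = 267.4042°
tangent length = C·cosβ = 39.7618
L = (r1+r2)·wrap + 2·C·cosβ = 38·4.6671 + 2·39.7618 = 256.8728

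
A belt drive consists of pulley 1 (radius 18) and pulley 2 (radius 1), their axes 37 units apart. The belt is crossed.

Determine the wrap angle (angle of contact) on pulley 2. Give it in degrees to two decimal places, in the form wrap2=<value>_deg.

crossed belt: β = asin((r1+r2)/C) = asin(19/37) = 30.8981°
wrap1 = wrap2 = π + 2β = 241.7963°

wrap2=241.80_deg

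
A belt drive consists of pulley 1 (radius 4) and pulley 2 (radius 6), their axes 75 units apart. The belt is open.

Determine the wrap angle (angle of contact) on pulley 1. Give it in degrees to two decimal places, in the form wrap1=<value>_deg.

wrap1=176.94_deg

open belt: β = asin((r2−r1)/C) = asin(2/75) = 1.5281°
wrap1 = π − 2β = 176.9439°
wrap2 = π + 2β = 183.0561°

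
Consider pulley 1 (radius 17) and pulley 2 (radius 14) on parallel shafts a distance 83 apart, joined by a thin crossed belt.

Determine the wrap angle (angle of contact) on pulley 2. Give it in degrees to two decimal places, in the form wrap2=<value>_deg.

wrap2=223.86_deg

crossed belt: β = asin((r1+r2)/C) = asin(31/83) = 21.9313°
wrap1 = wrap2 = π + 2β = 223.8625°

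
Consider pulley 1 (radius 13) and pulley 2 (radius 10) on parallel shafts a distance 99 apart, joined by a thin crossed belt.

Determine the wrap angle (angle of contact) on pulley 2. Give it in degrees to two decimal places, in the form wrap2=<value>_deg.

crossed belt: β = asin((r1+r2)/C) = asin(23/99) = 13.4339°
wrap1 = wrap2 = π + 2β = 206.8678°

wrap2=206.87_deg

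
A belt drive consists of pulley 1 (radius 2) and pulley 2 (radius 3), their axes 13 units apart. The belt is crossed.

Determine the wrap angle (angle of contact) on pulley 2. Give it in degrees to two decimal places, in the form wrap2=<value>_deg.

crossed belt: β = asin((r1+r2)/C) = asin(5/13) = 22.6199°
wrap1 = wrap2 = π + 2β = 225.2397°

wrap2=225.24_deg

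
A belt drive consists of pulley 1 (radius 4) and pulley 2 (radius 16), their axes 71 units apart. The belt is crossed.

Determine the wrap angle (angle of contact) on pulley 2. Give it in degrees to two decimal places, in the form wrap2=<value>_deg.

wrap2=212.72_deg

crossed belt: β = asin((r1+r2)/C) = asin(20/71) = 16.3611°
wrap1 = wrap2 = π + 2β = 212.7222°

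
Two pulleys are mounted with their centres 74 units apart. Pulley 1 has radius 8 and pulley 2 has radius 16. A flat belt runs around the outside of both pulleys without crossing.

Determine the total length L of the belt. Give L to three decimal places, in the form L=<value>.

L=224.264

open belt: β = asin((r2−r1)/C) = asin(8/74) = 6.2063°
wrap1 = π − 2β = 167.5875°
wrap2 = π + 2β = 192.4125°
tangent length = C·cosβ = 73.5663
L = r1·wrap1 + r2·wrap2 + 2·C·cosβ = 8·2.9250 + 16·3.3582 + 2·73.5663 = 224.2639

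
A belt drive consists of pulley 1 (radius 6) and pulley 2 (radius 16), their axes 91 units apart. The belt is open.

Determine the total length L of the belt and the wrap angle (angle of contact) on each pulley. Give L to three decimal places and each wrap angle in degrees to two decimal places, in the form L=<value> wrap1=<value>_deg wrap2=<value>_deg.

L=252.215 wrap1=167.38_deg wrap2=192.62_deg

open belt: β = asin((r2−r1)/C) = asin(10/91) = 6.3090°
wrap1 = π − 2β = 167.3820°
wrap2 = π + 2β = 192.6180°
tangent length = C·cosβ = 90.4489
L = r1·wrap1 + r2·wrap2 + 2·C·cosβ = 6·2.9214 + 16·3.3618 + 2·90.4489 = 252.2150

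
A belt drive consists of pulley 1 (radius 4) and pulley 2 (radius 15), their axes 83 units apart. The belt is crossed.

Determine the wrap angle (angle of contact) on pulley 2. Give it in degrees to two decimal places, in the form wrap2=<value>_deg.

crossed belt: β = asin((r1+r2)/C) = asin(19/83) = 13.2332°
wrap1 = wrap2 = π + 2β = 206.4665°

wrap2=206.47_deg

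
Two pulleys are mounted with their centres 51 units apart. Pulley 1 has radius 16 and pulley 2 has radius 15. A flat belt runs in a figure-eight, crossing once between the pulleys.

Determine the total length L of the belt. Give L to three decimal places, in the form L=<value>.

L=218.890

crossed belt: β = asin((r1+r2)/C) = asin(31/51) = 37.4337°
wrap1 = wrap2 = π + 2β = 254.8674°
tangent length = C·cosβ = 40.4969
L = (r1+r2)·wrap + 2·C·cosβ = 31·4.4483 + 2·40.4969 = 218.8904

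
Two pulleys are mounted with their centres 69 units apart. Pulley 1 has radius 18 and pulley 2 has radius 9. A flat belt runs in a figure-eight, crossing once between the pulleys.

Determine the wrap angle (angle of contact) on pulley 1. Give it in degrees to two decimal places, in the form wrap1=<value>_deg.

crossed belt: β = asin((r1+r2)/C) = asin(27/69) = 23.0357°
wrap1 = wrap2 = π + 2β = 226.0714°

wrap1=226.07_deg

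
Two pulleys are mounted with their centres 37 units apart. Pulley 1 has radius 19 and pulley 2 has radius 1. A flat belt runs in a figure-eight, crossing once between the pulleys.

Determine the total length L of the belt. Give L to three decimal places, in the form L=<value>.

L=147.933

crossed belt: β = asin((r1+r2)/C) = asin(20/37) = 32.7204°
wrap1 = wrap2 = π + 2β = 245.4409°
tangent length = C·cosβ = 31.1288
L = (r1+r2)·wrap + 2·C·cosβ = 20·4.2838 + 2·31.1288 = 147.9326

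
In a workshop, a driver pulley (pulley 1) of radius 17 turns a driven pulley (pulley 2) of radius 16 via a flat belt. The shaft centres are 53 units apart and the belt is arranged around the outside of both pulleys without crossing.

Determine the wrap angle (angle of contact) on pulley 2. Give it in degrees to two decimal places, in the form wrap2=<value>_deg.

wrap2=177.84_deg

open belt: β = asin((r2−r1)/C) = asin(-1/53) = -1.0811°
wrap1 = π − 2β = 182.1622°
wrap2 = π + 2β = 177.8378°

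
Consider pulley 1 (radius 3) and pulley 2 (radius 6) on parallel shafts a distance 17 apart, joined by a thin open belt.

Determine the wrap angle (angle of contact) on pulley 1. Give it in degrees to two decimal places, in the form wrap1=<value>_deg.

open belt: β = asin((r2−r1)/C) = asin(3/17) = 10.1642°
wrap1 = π − 2β = 159.6715°
wrap2 = π + 2β = 200.3285°

wrap1=159.67_deg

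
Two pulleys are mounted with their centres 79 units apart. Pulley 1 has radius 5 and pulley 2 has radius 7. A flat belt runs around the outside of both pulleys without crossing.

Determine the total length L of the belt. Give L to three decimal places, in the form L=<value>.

L=195.750

open belt: β = asin((r2−r1)/C) = asin(2/79) = 1.4507°
wrap1 = π − 2β = 177.0986°
wrap2 = π + 2β = 182.9014°
tangent length = C·cosβ = 78.9747
L = r1·wrap1 + r2·wrap2 + 2·C·cosβ = 5·3.0910 + 7·3.1922 + 2·78.9747 = 195.7497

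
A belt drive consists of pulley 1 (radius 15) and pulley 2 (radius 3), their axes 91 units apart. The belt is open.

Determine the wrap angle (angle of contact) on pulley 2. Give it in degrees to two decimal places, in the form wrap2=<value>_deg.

wrap2=164.84_deg

open belt: β = asin((r2−r1)/C) = asin(-12/91) = -7.5776°
wrap1 = π − 2β = 195.1551°
wrap2 = π + 2β = 164.8449°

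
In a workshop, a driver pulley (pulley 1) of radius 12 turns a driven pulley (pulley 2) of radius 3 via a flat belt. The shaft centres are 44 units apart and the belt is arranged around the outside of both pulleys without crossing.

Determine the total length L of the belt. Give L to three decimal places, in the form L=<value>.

open belt: β = asin((r2−r1)/C) = asin(-9/44) = -11.8029°
wrap1 = π − 2β = 203.6058°
wrap2 = π + 2β = 156.3942°
tangent length = C·cosβ = 43.0697
L = r1·wrap1 + r2·wrap2 + 2·C·cosβ = 12·3.5536 + 3·2.7296 + 2·43.0697 = 136.9713

L=136.971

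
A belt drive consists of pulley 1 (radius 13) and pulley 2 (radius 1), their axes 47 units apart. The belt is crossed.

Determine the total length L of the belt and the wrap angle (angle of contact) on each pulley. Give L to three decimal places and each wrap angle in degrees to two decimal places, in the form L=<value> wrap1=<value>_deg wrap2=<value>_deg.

crossed belt: β = asin((r1+r2)/C) = asin(14/47) = 17.3299°
wrap1 = wrap2 = π + 2β = 214.6597°
tangent length = C·cosβ = 44.8665
L = (r1+r2)·wrap + 2·C·cosβ = 14·3.7465 + 2·44.8665 = 142.1842

L=142.184 wrap1=214.66_deg wrap2=214.66_deg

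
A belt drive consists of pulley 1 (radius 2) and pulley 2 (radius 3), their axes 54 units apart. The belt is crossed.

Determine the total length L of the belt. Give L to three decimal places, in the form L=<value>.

L=124.171

crossed belt: β = asin((r1+r2)/C) = asin(5/54) = 5.3128°
wrap1 = wrap2 = π + 2β = 190.6255°
tangent length = C·cosβ = 53.7680
L = (r1+r2)·wrap + 2·C·cosβ = 5·3.3270 + 2·53.7680 = 124.1713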